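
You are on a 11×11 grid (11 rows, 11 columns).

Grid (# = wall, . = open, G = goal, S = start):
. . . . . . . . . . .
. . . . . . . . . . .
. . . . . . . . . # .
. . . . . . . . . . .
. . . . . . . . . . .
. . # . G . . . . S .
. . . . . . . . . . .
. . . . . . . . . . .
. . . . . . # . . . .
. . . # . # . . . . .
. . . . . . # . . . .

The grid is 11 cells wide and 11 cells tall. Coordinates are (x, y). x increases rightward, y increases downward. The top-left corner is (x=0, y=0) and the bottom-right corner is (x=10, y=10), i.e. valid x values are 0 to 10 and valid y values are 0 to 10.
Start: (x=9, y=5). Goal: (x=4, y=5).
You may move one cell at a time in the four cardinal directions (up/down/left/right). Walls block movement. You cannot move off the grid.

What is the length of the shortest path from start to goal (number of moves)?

Answer: Shortest path length: 5

Derivation:
BFS from (x=9, y=5) until reaching (x=4, y=5):
  Distance 0: (x=9, y=5)
  Distance 1: (x=9, y=4), (x=8, y=5), (x=10, y=5), (x=9, y=6)
  Distance 2: (x=9, y=3), (x=8, y=4), (x=10, y=4), (x=7, y=5), (x=8, y=6), (x=10, y=6), (x=9, y=7)
  Distance 3: (x=8, y=3), (x=10, y=3), (x=7, y=4), (x=6, y=5), (x=7, y=6), (x=8, y=7), (x=10, y=7), (x=9, y=8)
  Distance 4: (x=8, y=2), (x=10, y=2), (x=7, y=3), (x=6, y=4), (x=5, y=5), (x=6, y=6), (x=7, y=7), (x=8, y=8), (x=10, y=8), (x=9, y=9)
  Distance 5: (x=8, y=1), (x=10, y=1), (x=7, y=2), (x=6, y=3), (x=5, y=4), (x=4, y=5), (x=5, y=6), (x=6, y=7), (x=7, y=8), (x=8, y=9), (x=10, y=9), (x=9, y=10)  <- goal reached here
One shortest path (5 moves): (x=9, y=5) -> (x=8, y=5) -> (x=7, y=5) -> (x=6, y=5) -> (x=5, y=5) -> (x=4, y=5)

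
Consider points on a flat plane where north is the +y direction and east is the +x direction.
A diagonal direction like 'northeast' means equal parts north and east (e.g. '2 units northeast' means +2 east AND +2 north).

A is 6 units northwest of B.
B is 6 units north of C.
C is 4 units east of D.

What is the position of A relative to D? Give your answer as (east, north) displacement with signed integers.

Place D at the origin (east=0, north=0).
  C is 4 units east of D: delta (east=+4, north=+0); C at (east=4, north=0).
  B is 6 units north of C: delta (east=+0, north=+6); B at (east=4, north=6).
  A is 6 units northwest of B: delta (east=-6, north=+6); A at (east=-2, north=12).
Therefore A relative to D: (east=-2, north=12).

Answer: A is at (east=-2, north=12) relative to D.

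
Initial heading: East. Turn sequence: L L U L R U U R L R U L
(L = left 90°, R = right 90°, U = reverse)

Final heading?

Answer: Final heading: West

Derivation:
Start: East
  L (left (90° counter-clockwise)) -> North
  L (left (90° counter-clockwise)) -> West
  U (U-turn (180°)) -> East
  L (left (90° counter-clockwise)) -> North
  R (right (90° clockwise)) -> East
  U (U-turn (180°)) -> West
  U (U-turn (180°)) -> East
  R (right (90° clockwise)) -> South
  L (left (90° counter-clockwise)) -> East
  R (right (90° clockwise)) -> South
  U (U-turn (180°)) -> North
  L (left (90° counter-clockwise)) -> West
Final: West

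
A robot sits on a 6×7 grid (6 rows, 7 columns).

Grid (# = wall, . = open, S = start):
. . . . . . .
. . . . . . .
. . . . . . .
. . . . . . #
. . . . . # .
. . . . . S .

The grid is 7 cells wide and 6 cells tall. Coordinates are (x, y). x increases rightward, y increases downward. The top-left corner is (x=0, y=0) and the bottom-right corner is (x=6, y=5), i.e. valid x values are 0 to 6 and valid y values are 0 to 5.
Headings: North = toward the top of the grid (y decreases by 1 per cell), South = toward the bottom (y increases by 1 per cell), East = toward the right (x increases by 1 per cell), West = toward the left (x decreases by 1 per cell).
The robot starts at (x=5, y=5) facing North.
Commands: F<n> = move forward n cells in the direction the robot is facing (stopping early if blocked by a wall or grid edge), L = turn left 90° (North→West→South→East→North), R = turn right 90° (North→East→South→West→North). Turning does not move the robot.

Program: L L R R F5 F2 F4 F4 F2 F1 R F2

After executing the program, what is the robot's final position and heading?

Start: (x=5, y=5), facing North
  L: turn left, now facing West
  L: turn left, now facing South
  R: turn right, now facing West
  R: turn right, now facing North
  F5: move forward 0/5 (blocked), now at (x=5, y=5)
  F2: move forward 0/2 (blocked), now at (x=5, y=5)
  F4: move forward 0/4 (blocked), now at (x=5, y=5)
  F4: move forward 0/4 (blocked), now at (x=5, y=5)
  F2: move forward 0/2 (blocked), now at (x=5, y=5)
  F1: move forward 0/1 (blocked), now at (x=5, y=5)
  R: turn right, now facing East
  F2: move forward 1/2 (blocked), now at (x=6, y=5)
Final: (x=6, y=5), facing East

Answer: Final position: (x=6, y=5), facing East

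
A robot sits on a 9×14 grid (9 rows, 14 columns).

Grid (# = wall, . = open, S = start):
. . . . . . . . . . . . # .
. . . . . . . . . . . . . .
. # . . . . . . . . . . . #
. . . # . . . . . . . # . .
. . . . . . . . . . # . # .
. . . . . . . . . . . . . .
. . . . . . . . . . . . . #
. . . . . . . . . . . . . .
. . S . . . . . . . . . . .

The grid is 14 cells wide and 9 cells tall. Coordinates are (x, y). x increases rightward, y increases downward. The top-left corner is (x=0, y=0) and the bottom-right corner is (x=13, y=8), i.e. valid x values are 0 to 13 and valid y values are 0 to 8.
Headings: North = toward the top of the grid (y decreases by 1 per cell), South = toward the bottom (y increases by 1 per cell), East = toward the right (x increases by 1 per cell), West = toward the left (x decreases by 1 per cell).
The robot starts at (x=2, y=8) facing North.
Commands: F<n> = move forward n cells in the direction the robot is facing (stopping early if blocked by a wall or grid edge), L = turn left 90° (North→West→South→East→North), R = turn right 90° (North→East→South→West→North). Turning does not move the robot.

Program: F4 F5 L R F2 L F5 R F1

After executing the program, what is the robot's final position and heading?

Start: (x=2, y=8), facing North
  F4: move forward 4, now at (x=2, y=4)
  F5: move forward 4/5 (blocked), now at (x=2, y=0)
  L: turn left, now facing West
  R: turn right, now facing North
  F2: move forward 0/2 (blocked), now at (x=2, y=0)
  L: turn left, now facing West
  F5: move forward 2/5 (blocked), now at (x=0, y=0)
  R: turn right, now facing North
  F1: move forward 0/1 (blocked), now at (x=0, y=0)
Final: (x=0, y=0), facing North

Answer: Final position: (x=0, y=0), facing North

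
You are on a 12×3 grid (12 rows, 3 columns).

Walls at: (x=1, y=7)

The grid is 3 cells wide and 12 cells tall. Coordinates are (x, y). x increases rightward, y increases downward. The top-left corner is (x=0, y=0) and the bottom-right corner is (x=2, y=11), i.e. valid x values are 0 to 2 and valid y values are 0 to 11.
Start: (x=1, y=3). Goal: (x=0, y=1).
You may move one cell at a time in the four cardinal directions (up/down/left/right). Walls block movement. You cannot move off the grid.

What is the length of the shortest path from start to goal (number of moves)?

BFS from (x=1, y=3) until reaching (x=0, y=1):
  Distance 0: (x=1, y=3)
  Distance 1: (x=1, y=2), (x=0, y=3), (x=2, y=3), (x=1, y=4)
  Distance 2: (x=1, y=1), (x=0, y=2), (x=2, y=2), (x=0, y=4), (x=2, y=4), (x=1, y=5)
  Distance 3: (x=1, y=0), (x=0, y=1), (x=2, y=1), (x=0, y=5), (x=2, y=5), (x=1, y=6)  <- goal reached here
One shortest path (3 moves): (x=1, y=3) -> (x=0, y=3) -> (x=0, y=2) -> (x=0, y=1)

Answer: Shortest path length: 3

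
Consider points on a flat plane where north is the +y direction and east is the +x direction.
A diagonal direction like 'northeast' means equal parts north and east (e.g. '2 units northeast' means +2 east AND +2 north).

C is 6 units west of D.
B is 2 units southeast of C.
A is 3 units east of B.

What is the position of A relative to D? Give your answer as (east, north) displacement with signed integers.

Place D at the origin (east=0, north=0).
  C is 6 units west of D: delta (east=-6, north=+0); C at (east=-6, north=0).
  B is 2 units southeast of C: delta (east=+2, north=-2); B at (east=-4, north=-2).
  A is 3 units east of B: delta (east=+3, north=+0); A at (east=-1, north=-2).
Therefore A relative to D: (east=-1, north=-2).

Answer: A is at (east=-1, north=-2) relative to D.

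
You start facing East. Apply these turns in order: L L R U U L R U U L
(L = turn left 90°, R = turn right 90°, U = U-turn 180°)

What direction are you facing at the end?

Answer: Final heading: West

Derivation:
Start: East
  L (left (90° counter-clockwise)) -> North
  L (left (90° counter-clockwise)) -> West
  R (right (90° clockwise)) -> North
  U (U-turn (180°)) -> South
  U (U-turn (180°)) -> North
  L (left (90° counter-clockwise)) -> West
  R (right (90° clockwise)) -> North
  U (U-turn (180°)) -> South
  U (U-turn (180°)) -> North
  L (left (90° counter-clockwise)) -> West
Final: West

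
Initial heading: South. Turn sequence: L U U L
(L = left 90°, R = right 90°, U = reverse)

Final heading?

Start: South
  L (left (90° counter-clockwise)) -> East
  U (U-turn (180°)) -> West
  U (U-turn (180°)) -> East
  L (left (90° counter-clockwise)) -> North
Final: North

Answer: Final heading: North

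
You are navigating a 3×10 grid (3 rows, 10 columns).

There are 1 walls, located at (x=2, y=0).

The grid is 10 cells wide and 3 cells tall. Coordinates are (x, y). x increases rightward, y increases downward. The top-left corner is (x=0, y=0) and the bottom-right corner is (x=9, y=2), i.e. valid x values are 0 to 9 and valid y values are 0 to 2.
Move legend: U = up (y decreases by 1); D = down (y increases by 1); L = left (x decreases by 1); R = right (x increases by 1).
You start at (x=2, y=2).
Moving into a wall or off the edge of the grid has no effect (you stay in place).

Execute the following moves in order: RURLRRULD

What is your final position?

Answer: Final position: (x=4, y=1)

Derivation:
Start: (x=2, y=2)
  R (right): (x=2, y=2) -> (x=3, y=2)
  U (up): (x=3, y=2) -> (x=3, y=1)
  R (right): (x=3, y=1) -> (x=4, y=1)
  L (left): (x=4, y=1) -> (x=3, y=1)
  R (right): (x=3, y=1) -> (x=4, y=1)
  R (right): (x=4, y=1) -> (x=5, y=1)
  U (up): (x=5, y=1) -> (x=5, y=0)
  L (left): (x=5, y=0) -> (x=4, y=0)
  D (down): (x=4, y=0) -> (x=4, y=1)
Final: (x=4, y=1)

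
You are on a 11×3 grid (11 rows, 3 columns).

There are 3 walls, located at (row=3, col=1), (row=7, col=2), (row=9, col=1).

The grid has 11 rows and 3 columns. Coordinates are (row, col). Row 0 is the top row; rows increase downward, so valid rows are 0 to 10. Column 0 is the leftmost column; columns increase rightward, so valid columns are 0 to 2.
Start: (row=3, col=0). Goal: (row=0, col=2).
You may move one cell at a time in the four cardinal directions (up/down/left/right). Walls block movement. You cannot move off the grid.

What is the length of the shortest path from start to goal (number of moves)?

BFS from (row=3, col=0) until reaching (row=0, col=2):
  Distance 0: (row=3, col=0)
  Distance 1: (row=2, col=0), (row=4, col=0)
  Distance 2: (row=1, col=0), (row=2, col=1), (row=4, col=1), (row=5, col=0)
  Distance 3: (row=0, col=0), (row=1, col=1), (row=2, col=2), (row=4, col=2), (row=5, col=1), (row=6, col=0)
  Distance 4: (row=0, col=1), (row=1, col=2), (row=3, col=2), (row=5, col=2), (row=6, col=1), (row=7, col=0)
  Distance 5: (row=0, col=2), (row=6, col=2), (row=7, col=1), (row=8, col=0)  <- goal reached here
One shortest path (5 moves): (row=3, col=0) -> (row=2, col=0) -> (row=2, col=1) -> (row=2, col=2) -> (row=1, col=2) -> (row=0, col=2)

Answer: Shortest path length: 5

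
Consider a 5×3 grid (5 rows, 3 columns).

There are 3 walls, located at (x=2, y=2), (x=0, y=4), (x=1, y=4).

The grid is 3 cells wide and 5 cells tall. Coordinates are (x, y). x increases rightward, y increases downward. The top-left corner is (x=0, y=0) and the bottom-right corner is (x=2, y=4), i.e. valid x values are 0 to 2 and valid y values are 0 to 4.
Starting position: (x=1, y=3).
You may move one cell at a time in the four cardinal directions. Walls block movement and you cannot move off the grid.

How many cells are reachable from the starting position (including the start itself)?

BFS flood-fill from (x=1, y=3):
  Distance 0: (x=1, y=3)
  Distance 1: (x=1, y=2), (x=0, y=3), (x=2, y=3)
  Distance 2: (x=1, y=1), (x=0, y=2), (x=2, y=4)
  Distance 3: (x=1, y=0), (x=0, y=1), (x=2, y=1)
  Distance 4: (x=0, y=0), (x=2, y=0)
Total reachable: 12 (grid has 12 open cells total)

Answer: Reachable cells: 12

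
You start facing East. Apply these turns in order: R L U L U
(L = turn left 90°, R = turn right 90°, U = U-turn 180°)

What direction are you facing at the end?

Answer: Final heading: North

Derivation:
Start: East
  R (right (90° clockwise)) -> South
  L (left (90° counter-clockwise)) -> East
  U (U-turn (180°)) -> West
  L (left (90° counter-clockwise)) -> South
  U (U-turn (180°)) -> North
Final: North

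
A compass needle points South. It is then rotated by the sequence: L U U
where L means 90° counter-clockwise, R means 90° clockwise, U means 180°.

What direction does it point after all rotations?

Start: South
  L (left (90° counter-clockwise)) -> East
  U (U-turn (180°)) -> West
  U (U-turn (180°)) -> East
Final: East

Answer: Final heading: East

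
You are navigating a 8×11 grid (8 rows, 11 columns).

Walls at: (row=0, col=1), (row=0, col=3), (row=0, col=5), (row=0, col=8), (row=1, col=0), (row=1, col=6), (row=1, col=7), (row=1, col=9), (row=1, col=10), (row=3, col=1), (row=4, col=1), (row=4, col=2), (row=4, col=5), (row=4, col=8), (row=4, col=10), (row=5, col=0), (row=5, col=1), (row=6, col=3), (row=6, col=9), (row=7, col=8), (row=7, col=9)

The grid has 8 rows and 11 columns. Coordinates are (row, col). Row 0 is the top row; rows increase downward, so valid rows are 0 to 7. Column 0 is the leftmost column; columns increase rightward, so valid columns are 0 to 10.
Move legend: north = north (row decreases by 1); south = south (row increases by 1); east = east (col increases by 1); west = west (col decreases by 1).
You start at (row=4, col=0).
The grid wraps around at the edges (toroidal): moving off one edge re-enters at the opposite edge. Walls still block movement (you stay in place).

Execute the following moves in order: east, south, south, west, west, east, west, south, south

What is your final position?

Answer: Final position: (row=4, col=0)

Derivation:
Start: (row=4, col=0)
  east (east): blocked, stay at (row=4, col=0)
  south (south): blocked, stay at (row=4, col=0)
  south (south): blocked, stay at (row=4, col=0)
  west (west): blocked, stay at (row=4, col=0)
  west (west): blocked, stay at (row=4, col=0)
  east (east): blocked, stay at (row=4, col=0)
  west (west): blocked, stay at (row=4, col=0)
  south (south): blocked, stay at (row=4, col=0)
  south (south): blocked, stay at (row=4, col=0)
Final: (row=4, col=0)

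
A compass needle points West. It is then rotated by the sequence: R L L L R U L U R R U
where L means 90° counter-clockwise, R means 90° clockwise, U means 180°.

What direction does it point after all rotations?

Start: West
  R (right (90° clockwise)) -> North
  L (left (90° counter-clockwise)) -> West
  L (left (90° counter-clockwise)) -> South
  L (left (90° counter-clockwise)) -> East
  R (right (90° clockwise)) -> South
  U (U-turn (180°)) -> North
  L (left (90° counter-clockwise)) -> West
  U (U-turn (180°)) -> East
  R (right (90° clockwise)) -> South
  R (right (90° clockwise)) -> West
  U (U-turn (180°)) -> East
Final: East

Answer: Final heading: East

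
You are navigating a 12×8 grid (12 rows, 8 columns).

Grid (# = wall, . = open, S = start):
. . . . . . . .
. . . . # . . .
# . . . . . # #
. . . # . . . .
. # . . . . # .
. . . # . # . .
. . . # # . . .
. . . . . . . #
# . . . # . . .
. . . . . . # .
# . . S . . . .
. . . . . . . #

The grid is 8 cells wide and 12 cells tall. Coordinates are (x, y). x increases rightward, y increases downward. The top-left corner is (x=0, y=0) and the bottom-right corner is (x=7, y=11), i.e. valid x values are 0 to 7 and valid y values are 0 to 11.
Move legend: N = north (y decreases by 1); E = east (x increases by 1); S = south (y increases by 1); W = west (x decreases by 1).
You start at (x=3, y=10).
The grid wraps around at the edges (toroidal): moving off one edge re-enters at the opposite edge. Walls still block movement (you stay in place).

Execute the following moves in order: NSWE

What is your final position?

Start: (x=3, y=10)
  N (north): (x=3, y=10) -> (x=3, y=9)
  S (south): (x=3, y=9) -> (x=3, y=10)
  W (west): (x=3, y=10) -> (x=2, y=10)
  E (east): (x=2, y=10) -> (x=3, y=10)
Final: (x=3, y=10)

Answer: Final position: (x=3, y=10)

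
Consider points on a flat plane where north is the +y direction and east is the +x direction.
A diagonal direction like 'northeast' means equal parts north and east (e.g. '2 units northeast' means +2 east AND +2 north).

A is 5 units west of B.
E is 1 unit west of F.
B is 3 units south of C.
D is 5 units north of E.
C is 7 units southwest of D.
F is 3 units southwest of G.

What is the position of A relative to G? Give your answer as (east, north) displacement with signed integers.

Place G at the origin (east=0, north=0).
  F is 3 units southwest of G: delta (east=-3, north=-3); F at (east=-3, north=-3).
  E is 1 unit west of F: delta (east=-1, north=+0); E at (east=-4, north=-3).
  D is 5 units north of E: delta (east=+0, north=+5); D at (east=-4, north=2).
  C is 7 units southwest of D: delta (east=-7, north=-7); C at (east=-11, north=-5).
  B is 3 units south of C: delta (east=+0, north=-3); B at (east=-11, north=-8).
  A is 5 units west of B: delta (east=-5, north=+0); A at (east=-16, north=-8).
Therefore A relative to G: (east=-16, north=-8).

Answer: A is at (east=-16, north=-8) relative to G.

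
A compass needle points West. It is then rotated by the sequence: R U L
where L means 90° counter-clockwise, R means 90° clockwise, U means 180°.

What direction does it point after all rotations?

Start: West
  R (right (90° clockwise)) -> North
  U (U-turn (180°)) -> South
  L (left (90° counter-clockwise)) -> East
Final: East

Answer: Final heading: East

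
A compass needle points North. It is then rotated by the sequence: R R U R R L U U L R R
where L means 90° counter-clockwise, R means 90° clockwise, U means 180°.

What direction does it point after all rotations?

Answer: Final heading: South

Derivation:
Start: North
  R (right (90° clockwise)) -> East
  R (right (90° clockwise)) -> South
  U (U-turn (180°)) -> North
  R (right (90° clockwise)) -> East
  R (right (90° clockwise)) -> South
  L (left (90° counter-clockwise)) -> East
  U (U-turn (180°)) -> West
  U (U-turn (180°)) -> East
  L (left (90° counter-clockwise)) -> North
  R (right (90° clockwise)) -> East
  R (right (90° clockwise)) -> South
Final: South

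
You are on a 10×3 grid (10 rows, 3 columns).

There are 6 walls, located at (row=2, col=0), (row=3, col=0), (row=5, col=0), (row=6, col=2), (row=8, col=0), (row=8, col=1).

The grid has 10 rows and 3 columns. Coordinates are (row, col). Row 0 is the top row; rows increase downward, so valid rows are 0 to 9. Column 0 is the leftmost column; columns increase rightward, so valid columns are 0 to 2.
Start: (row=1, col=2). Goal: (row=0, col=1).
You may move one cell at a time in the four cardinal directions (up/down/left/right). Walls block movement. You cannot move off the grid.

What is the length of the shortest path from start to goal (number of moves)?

BFS from (row=1, col=2) until reaching (row=0, col=1):
  Distance 0: (row=1, col=2)
  Distance 1: (row=0, col=2), (row=1, col=1), (row=2, col=2)
  Distance 2: (row=0, col=1), (row=1, col=0), (row=2, col=1), (row=3, col=2)  <- goal reached here
One shortest path (2 moves): (row=1, col=2) -> (row=1, col=1) -> (row=0, col=1)

Answer: Shortest path length: 2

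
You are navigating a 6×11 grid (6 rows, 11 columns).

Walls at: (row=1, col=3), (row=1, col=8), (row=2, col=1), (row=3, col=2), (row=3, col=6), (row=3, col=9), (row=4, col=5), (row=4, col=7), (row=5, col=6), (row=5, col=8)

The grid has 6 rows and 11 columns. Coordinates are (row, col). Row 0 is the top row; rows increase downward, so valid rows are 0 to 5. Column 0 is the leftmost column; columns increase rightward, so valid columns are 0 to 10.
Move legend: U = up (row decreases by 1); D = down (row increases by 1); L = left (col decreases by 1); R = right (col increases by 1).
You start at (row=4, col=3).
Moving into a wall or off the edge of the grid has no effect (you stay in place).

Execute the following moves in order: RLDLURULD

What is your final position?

Answer: Final position: (row=4, col=3)

Derivation:
Start: (row=4, col=3)
  R (right): (row=4, col=3) -> (row=4, col=4)
  L (left): (row=4, col=4) -> (row=4, col=3)
  D (down): (row=4, col=3) -> (row=5, col=3)
  L (left): (row=5, col=3) -> (row=5, col=2)
  U (up): (row=5, col=2) -> (row=4, col=2)
  R (right): (row=4, col=2) -> (row=4, col=3)
  U (up): (row=4, col=3) -> (row=3, col=3)
  L (left): blocked, stay at (row=3, col=3)
  D (down): (row=3, col=3) -> (row=4, col=3)
Final: (row=4, col=3)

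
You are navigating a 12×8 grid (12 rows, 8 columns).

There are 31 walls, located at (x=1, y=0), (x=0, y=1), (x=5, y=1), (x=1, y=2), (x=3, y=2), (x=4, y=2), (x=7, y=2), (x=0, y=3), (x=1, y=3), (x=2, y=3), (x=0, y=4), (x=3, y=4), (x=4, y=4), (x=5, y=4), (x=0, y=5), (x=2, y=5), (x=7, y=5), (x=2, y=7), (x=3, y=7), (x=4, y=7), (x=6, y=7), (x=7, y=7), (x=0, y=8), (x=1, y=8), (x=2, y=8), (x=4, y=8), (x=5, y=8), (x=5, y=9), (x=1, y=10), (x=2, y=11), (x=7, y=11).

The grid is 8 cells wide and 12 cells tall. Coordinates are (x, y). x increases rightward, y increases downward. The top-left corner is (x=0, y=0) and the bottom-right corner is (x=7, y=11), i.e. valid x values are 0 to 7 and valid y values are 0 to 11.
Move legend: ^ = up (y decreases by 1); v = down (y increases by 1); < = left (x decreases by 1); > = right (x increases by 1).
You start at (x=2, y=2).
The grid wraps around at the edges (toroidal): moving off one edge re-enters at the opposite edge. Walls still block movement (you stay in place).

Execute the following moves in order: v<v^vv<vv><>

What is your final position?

Answer: Final position: (x=2, y=2)

Derivation:
Start: (x=2, y=2)
  v (down): blocked, stay at (x=2, y=2)
  < (left): blocked, stay at (x=2, y=2)
  v (down): blocked, stay at (x=2, y=2)
  ^ (up): (x=2, y=2) -> (x=2, y=1)
  v (down): (x=2, y=1) -> (x=2, y=2)
  v (down): blocked, stay at (x=2, y=2)
  < (left): blocked, stay at (x=2, y=2)
  v (down): blocked, stay at (x=2, y=2)
  v (down): blocked, stay at (x=2, y=2)
  > (right): blocked, stay at (x=2, y=2)
  < (left): blocked, stay at (x=2, y=2)
  > (right): blocked, stay at (x=2, y=2)
Final: (x=2, y=2)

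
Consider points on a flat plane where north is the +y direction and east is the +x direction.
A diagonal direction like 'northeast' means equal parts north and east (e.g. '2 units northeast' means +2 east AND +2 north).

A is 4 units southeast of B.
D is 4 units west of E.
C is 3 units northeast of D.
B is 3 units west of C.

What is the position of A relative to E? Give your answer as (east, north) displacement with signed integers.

Place E at the origin (east=0, north=0).
  D is 4 units west of E: delta (east=-4, north=+0); D at (east=-4, north=0).
  C is 3 units northeast of D: delta (east=+3, north=+3); C at (east=-1, north=3).
  B is 3 units west of C: delta (east=-3, north=+0); B at (east=-4, north=3).
  A is 4 units southeast of B: delta (east=+4, north=-4); A at (east=0, north=-1).
Therefore A relative to E: (east=0, north=-1).

Answer: A is at (east=0, north=-1) relative to E.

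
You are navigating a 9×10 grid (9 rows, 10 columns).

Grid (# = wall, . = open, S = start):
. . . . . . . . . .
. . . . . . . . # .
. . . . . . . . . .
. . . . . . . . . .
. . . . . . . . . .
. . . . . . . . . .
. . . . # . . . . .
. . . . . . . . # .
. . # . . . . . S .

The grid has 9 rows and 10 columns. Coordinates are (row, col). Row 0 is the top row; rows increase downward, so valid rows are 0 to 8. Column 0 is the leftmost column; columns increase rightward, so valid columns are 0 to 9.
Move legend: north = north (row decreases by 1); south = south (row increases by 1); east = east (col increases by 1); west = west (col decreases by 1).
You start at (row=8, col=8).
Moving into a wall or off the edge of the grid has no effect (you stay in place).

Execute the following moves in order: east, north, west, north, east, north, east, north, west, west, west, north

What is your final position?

Answer: Final position: (row=3, col=6)

Derivation:
Start: (row=8, col=8)
  east (east): (row=8, col=8) -> (row=8, col=9)
  north (north): (row=8, col=9) -> (row=7, col=9)
  west (west): blocked, stay at (row=7, col=9)
  north (north): (row=7, col=9) -> (row=6, col=9)
  east (east): blocked, stay at (row=6, col=9)
  north (north): (row=6, col=9) -> (row=5, col=9)
  east (east): blocked, stay at (row=5, col=9)
  north (north): (row=5, col=9) -> (row=4, col=9)
  west (west): (row=4, col=9) -> (row=4, col=8)
  west (west): (row=4, col=8) -> (row=4, col=7)
  west (west): (row=4, col=7) -> (row=4, col=6)
  north (north): (row=4, col=6) -> (row=3, col=6)
Final: (row=3, col=6)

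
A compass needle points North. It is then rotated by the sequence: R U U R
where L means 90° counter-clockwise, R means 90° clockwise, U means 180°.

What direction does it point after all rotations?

Start: North
  R (right (90° clockwise)) -> East
  U (U-turn (180°)) -> West
  U (U-turn (180°)) -> East
  R (right (90° clockwise)) -> South
Final: South

Answer: Final heading: South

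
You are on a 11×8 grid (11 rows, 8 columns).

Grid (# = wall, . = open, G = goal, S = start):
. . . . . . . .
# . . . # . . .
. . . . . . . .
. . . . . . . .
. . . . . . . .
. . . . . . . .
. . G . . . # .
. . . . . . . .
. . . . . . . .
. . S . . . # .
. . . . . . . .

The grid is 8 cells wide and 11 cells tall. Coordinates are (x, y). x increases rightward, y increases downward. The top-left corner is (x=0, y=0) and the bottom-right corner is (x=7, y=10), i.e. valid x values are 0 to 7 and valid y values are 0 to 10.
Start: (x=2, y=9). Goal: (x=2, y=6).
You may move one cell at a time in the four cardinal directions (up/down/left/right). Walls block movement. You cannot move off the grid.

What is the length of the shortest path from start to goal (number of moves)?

Answer: Shortest path length: 3

Derivation:
BFS from (x=2, y=9) until reaching (x=2, y=6):
  Distance 0: (x=2, y=9)
  Distance 1: (x=2, y=8), (x=1, y=9), (x=3, y=9), (x=2, y=10)
  Distance 2: (x=2, y=7), (x=1, y=8), (x=3, y=8), (x=0, y=9), (x=4, y=9), (x=1, y=10), (x=3, y=10)
  Distance 3: (x=2, y=6), (x=1, y=7), (x=3, y=7), (x=0, y=8), (x=4, y=8), (x=5, y=9), (x=0, y=10), (x=4, y=10)  <- goal reached here
One shortest path (3 moves): (x=2, y=9) -> (x=2, y=8) -> (x=2, y=7) -> (x=2, y=6)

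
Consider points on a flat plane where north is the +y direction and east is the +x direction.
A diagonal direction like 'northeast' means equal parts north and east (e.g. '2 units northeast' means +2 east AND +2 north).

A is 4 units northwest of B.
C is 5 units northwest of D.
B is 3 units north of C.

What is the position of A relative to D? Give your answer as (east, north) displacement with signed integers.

Answer: A is at (east=-9, north=12) relative to D.

Derivation:
Place D at the origin (east=0, north=0).
  C is 5 units northwest of D: delta (east=-5, north=+5); C at (east=-5, north=5).
  B is 3 units north of C: delta (east=+0, north=+3); B at (east=-5, north=8).
  A is 4 units northwest of B: delta (east=-4, north=+4); A at (east=-9, north=12).
Therefore A relative to D: (east=-9, north=12).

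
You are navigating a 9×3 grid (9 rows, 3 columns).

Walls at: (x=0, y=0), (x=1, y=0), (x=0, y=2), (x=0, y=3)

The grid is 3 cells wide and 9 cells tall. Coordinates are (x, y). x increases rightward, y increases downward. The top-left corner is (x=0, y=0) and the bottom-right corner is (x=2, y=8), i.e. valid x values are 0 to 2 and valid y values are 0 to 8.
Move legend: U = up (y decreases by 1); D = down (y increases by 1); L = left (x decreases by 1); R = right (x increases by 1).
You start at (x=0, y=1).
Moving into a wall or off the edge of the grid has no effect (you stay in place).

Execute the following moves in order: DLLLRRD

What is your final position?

Answer: Final position: (x=2, y=2)

Derivation:
Start: (x=0, y=1)
  D (down): blocked, stay at (x=0, y=1)
  [×3]L (left): blocked, stay at (x=0, y=1)
  R (right): (x=0, y=1) -> (x=1, y=1)
  R (right): (x=1, y=1) -> (x=2, y=1)
  D (down): (x=2, y=1) -> (x=2, y=2)
Final: (x=2, y=2)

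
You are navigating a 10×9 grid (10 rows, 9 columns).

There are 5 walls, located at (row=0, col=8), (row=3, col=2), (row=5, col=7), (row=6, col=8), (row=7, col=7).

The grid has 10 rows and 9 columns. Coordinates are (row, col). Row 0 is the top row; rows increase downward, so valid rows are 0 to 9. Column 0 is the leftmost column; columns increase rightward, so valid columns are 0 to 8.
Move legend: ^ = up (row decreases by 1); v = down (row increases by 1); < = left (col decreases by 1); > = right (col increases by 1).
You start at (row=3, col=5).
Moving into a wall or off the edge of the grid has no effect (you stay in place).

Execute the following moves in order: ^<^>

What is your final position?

Start: (row=3, col=5)
  ^ (up): (row=3, col=5) -> (row=2, col=5)
  < (left): (row=2, col=5) -> (row=2, col=4)
  ^ (up): (row=2, col=4) -> (row=1, col=4)
  > (right): (row=1, col=4) -> (row=1, col=5)
Final: (row=1, col=5)

Answer: Final position: (row=1, col=5)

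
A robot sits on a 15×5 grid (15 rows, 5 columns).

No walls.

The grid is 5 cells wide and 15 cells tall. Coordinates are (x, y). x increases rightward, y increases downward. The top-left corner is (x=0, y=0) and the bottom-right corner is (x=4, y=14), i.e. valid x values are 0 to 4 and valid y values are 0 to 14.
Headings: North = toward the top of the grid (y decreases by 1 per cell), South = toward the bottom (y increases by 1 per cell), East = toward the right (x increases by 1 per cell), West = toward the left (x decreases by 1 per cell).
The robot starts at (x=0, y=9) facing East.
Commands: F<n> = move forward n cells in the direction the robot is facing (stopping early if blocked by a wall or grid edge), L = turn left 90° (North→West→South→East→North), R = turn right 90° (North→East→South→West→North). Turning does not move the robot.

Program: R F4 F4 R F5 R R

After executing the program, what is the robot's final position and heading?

Answer: Final position: (x=0, y=14), facing East

Derivation:
Start: (x=0, y=9), facing East
  R: turn right, now facing South
  F4: move forward 4, now at (x=0, y=13)
  F4: move forward 1/4 (blocked), now at (x=0, y=14)
  R: turn right, now facing West
  F5: move forward 0/5 (blocked), now at (x=0, y=14)
  R: turn right, now facing North
  R: turn right, now facing East
Final: (x=0, y=14), facing East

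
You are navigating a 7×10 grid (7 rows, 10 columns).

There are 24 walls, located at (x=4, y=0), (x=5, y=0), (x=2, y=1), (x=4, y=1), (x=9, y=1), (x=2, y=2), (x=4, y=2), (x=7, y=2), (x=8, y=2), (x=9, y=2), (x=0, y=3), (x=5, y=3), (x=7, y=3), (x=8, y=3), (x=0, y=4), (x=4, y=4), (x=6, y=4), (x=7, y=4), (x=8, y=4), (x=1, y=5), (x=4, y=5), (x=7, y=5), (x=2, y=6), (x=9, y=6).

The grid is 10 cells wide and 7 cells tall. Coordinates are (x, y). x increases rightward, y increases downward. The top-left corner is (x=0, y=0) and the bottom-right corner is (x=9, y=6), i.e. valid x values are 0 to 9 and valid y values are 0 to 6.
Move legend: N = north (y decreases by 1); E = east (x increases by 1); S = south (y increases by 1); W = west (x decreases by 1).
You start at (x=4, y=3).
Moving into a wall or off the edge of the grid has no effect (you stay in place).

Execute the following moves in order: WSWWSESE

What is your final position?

Start: (x=4, y=3)
  W (west): (x=4, y=3) -> (x=3, y=3)
  S (south): (x=3, y=3) -> (x=3, y=4)
  W (west): (x=3, y=4) -> (x=2, y=4)
  W (west): (x=2, y=4) -> (x=1, y=4)
  S (south): blocked, stay at (x=1, y=4)
  E (east): (x=1, y=4) -> (x=2, y=4)
  S (south): (x=2, y=4) -> (x=2, y=5)
  E (east): (x=2, y=5) -> (x=3, y=5)
Final: (x=3, y=5)

Answer: Final position: (x=3, y=5)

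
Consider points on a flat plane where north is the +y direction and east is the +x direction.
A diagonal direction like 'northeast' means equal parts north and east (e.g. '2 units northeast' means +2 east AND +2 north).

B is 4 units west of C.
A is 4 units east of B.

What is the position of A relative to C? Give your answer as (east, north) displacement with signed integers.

Answer: A is at (east=0, north=0) relative to C.

Derivation:
Place C at the origin (east=0, north=0).
  B is 4 units west of C: delta (east=-4, north=+0); B at (east=-4, north=0).
  A is 4 units east of B: delta (east=+4, north=+0); A at (east=0, north=0).
Therefore A relative to C: (east=0, north=0).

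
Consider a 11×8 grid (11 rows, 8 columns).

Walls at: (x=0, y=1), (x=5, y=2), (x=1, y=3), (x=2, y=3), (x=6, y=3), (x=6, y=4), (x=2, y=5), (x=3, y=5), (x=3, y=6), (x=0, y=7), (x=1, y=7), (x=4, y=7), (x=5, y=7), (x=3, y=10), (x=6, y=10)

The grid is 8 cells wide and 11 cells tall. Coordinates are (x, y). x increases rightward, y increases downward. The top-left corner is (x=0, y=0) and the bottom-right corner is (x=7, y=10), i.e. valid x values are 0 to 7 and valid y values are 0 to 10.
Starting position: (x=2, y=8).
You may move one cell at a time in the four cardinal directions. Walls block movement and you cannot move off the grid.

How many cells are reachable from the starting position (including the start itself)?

Answer: Reachable cells: 73

Derivation:
BFS flood-fill from (x=2, y=8):
  Distance 0: (x=2, y=8)
  Distance 1: (x=2, y=7), (x=1, y=8), (x=3, y=8), (x=2, y=9)
  Distance 2: (x=2, y=6), (x=3, y=7), (x=0, y=8), (x=4, y=8), (x=1, y=9), (x=3, y=9), (x=2, y=10)
  Distance 3: (x=1, y=6), (x=5, y=8), (x=0, y=9), (x=4, y=9), (x=1, y=10)
  Distance 4: (x=1, y=5), (x=0, y=6), (x=6, y=8), (x=5, y=9), (x=0, y=10), (x=4, y=10)
  Distance 5: (x=1, y=4), (x=0, y=5), (x=6, y=7), (x=7, y=8), (x=6, y=9), (x=5, y=10)
  Distance 6: (x=0, y=4), (x=2, y=4), (x=6, y=6), (x=7, y=7), (x=7, y=9)
  Distance 7: (x=0, y=3), (x=3, y=4), (x=6, y=5), (x=5, y=6), (x=7, y=6), (x=7, y=10)
  Distance 8: (x=0, y=2), (x=3, y=3), (x=4, y=4), (x=5, y=5), (x=7, y=5), (x=4, y=6)
  Distance 9: (x=1, y=2), (x=3, y=2), (x=4, y=3), (x=5, y=4), (x=7, y=4), (x=4, y=5)
  Distance 10: (x=1, y=1), (x=3, y=1), (x=2, y=2), (x=4, y=2), (x=5, y=3), (x=7, y=3)
  Distance 11: (x=1, y=0), (x=3, y=0), (x=2, y=1), (x=4, y=1), (x=7, y=2)
  Distance 12: (x=0, y=0), (x=2, y=0), (x=4, y=0), (x=5, y=1), (x=7, y=1), (x=6, y=2)
  Distance 13: (x=5, y=0), (x=7, y=0), (x=6, y=1)
  Distance 14: (x=6, y=0)
Total reachable: 73 (grid has 73 open cells total)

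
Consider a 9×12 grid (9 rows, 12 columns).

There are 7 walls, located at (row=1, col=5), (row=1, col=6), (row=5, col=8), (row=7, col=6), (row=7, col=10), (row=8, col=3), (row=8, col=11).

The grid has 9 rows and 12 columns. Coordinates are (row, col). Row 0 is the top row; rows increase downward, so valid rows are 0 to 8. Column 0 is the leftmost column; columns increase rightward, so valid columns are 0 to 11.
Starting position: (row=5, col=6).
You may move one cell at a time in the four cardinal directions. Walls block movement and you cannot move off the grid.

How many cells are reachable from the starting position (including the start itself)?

BFS flood-fill from (row=5, col=6):
  Distance 0: (row=5, col=6)
  Distance 1: (row=4, col=6), (row=5, col=5), (row=5, col=7), (row=6, col=6)
  Distance 2: (row=3, col=6), (row=4, col=5), (row=4, col=7), (row=5, col=4), (row=6, col=5), (row=6, col=7)
  Distance 3: (row=2, col=6), (row=3, col=5), (row=3, col=7), (row=4, col=4), (row=4, col=8), (row=5, col=3), (row=6, col=4), (row=6, col=8), (row=7, col=5), (row=7, col=7)
  Distance 4: (row=2, col=5), (row=2, col=7), (row=3, col=4), (row=3, col=8), (row=4, col=3), (row=4, col=9), (row=5, col=2), (row=6, col=3), (row=6, col=9), (row=7, col=4), (row=7, col=8), (row=8, col=5), (row=8, col=7)
  Distance 5: (row=1, col=7), (row=2, col=4), (row=2, col=8), (row=3, col=3), (row=3, col=9), (row=4, col=2), (row=4, col=10), (row=5, col=1), (row=5, col=9), (row=6, col=2), (row=6, col=10), (row=7, col=3), (row=7, col=9), (row=8, col=4), (row=8, col=6), (row=8, col=8)
  Distance 6: (row=0, col=7), (row=1, col=4), (row=1, col=8), (row=2, col=3), (row=2, col=9), (row=3, col=2), (row=3, col=10), (row=4, col=1), (row=4, col=11), (row=5, col=0), (row=5, col=10), (row=6, col=1), (row=6, col=11), (row=7, col=2), (row=8, col=9)
  Distance 7: (row=0, col=4), (row=0, col=6), (row=0, col=8), (row=1, col=3), (row=1, col=9), (row=2, col=2), (row=2, col=10), (row=3, col=1), (row=3, col=11), (row=4, col=0), (row=5, col=11), (row=6, col=0), (row=7, col=1), (row=7, col=11), (row=8, col=2), (row=8, col=10)
  Distance 8: (row=0, col=3), (row=0, col=5), (row=0, col=9), (row=1, col=2), (row=1, col=10), (row=2, col=1), (row=2, col=11), (row=3, col=0), (row=7, col=0), (row=8, col=1)
  Distance 9: (row=0, col=2), (row=0, col=10), (row=1, col=1), (row=1, col=11), (row=2, col=0), (row=8, col=0)
  Distance 10: (row=0, col=1), (row=0, col=11), (row=1, col=0)
  Distance 11: (row=0, col=0)
Total reachable: 101 (grid has 101 open cells total)

Answer: Reachable cells: 101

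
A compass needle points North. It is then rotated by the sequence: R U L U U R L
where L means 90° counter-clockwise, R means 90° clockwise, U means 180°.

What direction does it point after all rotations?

Answer: Final heading: South

Derivation:
Start: North
  R (right (90° clockwise)) -> East
  U (U-turn (180°)) -> West
  L (left (90° counter-clockwise)) -> South
  U (U-turn (180°)) -> North
  U (U-turn (180°)) -> South
  R (right (90° clockwise)) -> West
  L (left (90° counter-clockwise)) -> South
Final: South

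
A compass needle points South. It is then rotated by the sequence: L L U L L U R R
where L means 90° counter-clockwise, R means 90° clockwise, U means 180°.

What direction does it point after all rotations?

Answer: Final heading: North

Derivation:
Start: South
  L (left (90° counter-clockwise)) -> East
  L (left (90° counter-clockwise)) -> North
  U (U-turn (180°)) -> South
  L (left (90° counter-clockwise)) -> East
  L (left (90° counter-clockwise)) -> North
  U (U-turn (180°)) -> South
  R (right (90° clockwise)) -> West
  R (right (90° clockwise)) -> North
Final: North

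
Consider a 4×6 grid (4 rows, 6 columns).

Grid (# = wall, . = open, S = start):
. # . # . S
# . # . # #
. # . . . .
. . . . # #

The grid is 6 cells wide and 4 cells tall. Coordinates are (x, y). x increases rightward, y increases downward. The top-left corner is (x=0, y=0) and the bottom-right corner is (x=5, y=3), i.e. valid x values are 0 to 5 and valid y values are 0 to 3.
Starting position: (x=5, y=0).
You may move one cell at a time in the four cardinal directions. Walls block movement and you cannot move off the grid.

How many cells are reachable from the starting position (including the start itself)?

Answer: Reachable cells: 2

Derivation:
BFS flood-fill from (x=5, y=0):
  Distance 0: (x=5, y=0)
  Distance 1: (x=4, y=0)
Total reachable: 2 (grid has 15 open cells total)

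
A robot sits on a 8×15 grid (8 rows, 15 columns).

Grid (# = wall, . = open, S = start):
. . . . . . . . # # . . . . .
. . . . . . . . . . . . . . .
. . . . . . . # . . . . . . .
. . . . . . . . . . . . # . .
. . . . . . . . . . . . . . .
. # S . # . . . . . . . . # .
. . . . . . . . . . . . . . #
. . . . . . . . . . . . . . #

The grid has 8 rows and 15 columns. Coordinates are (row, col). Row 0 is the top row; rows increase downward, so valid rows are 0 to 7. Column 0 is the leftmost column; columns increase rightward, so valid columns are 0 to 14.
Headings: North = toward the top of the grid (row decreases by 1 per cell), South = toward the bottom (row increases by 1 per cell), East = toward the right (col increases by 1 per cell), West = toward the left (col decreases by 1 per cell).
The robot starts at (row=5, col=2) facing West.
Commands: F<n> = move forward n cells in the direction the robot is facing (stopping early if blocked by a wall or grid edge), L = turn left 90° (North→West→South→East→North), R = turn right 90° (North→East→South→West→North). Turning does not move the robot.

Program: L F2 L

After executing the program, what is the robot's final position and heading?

Answer: Final position: (row=7, col=2), facing East

Derivation:
Start: (row=5, col=2), facing West
  L: turn left, now facing South
  F2: move forward 2, now at (row=7, col=2)
  L: turn left, now facing East
Final: (row=7, col=2), facing East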